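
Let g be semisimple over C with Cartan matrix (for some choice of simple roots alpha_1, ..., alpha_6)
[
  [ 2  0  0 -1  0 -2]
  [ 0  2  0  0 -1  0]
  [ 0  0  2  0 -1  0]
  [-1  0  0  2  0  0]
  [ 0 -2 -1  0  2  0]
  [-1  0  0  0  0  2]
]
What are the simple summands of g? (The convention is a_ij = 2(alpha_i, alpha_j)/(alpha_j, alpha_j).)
The diagram associated to this matrix has two connected components: the simple roots {alpha_2, alpha_3, alpha_5} form a chain of 3 nodes with a double edge at one end; the terminal node there is the unique short simple root (B_3), and {alpha_1, alpha_4, alpha_6} form a chain of 3 nodes with a double edge at one end; the terminal node there is the unique short simple root (B_3). A semisimple Lie algebra decomposes uniquely as the direct sum of simple ideals, one per connected component of its Dynkin diagram, so g ≅ B_3 ⊕ B_3 (dimension 21 + 21 = 42).

type B_3 ⊕ type B_3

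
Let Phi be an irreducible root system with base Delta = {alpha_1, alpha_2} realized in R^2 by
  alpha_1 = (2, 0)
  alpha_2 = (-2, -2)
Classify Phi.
type B_2

Compute the Cartan integers a_ij = 2(alpha_i, alpha_j)/(alpha_j, alpha_j); the resulting 2x2 Cartan matrix is
[[2, -1], [-2, 2]].
The roots have two lengths (squared-length ratio 2:1); the short ones are alpha_{1}. The associated Dynkin diagram is a chain of 2 nodes with a double edge at one end; the terminal node there is the unique short simple root (B_2), so the type is B_2 (the algebra so(5)).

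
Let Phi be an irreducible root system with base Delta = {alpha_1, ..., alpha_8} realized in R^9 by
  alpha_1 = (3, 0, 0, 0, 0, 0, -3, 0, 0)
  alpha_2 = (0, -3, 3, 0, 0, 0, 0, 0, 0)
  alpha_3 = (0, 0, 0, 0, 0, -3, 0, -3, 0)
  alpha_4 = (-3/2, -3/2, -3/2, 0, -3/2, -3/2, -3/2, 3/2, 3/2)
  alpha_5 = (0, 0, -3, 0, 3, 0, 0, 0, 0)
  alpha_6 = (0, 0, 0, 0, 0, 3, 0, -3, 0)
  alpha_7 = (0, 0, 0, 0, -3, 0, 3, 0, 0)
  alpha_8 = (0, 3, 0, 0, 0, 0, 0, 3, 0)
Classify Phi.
type E_8

Compute the Cartan integers a_ij = 2(alpha_i, alpha_j)/(alpha_j, alpha_j); the resulting 8x8 Cartan matrix is
[[2, 0, 0, 0, 0, 0, -1, 0], [0, 2, 0, 0, -1, 0, 0, -1], [0, 0, 2, 0, 0, 0, 0, -1], [0, 0, 0, 2, 0, -1, 0, 0], [0, -1, 0, 0, 2, 0, -1, 0], [0, 0, 0, -1, 0, 2, 0, -1], [-1, 0, 0, 0, -1, 0, 2, 0], [0, -1, -1, 0, 0, -1, 0, 2]].
All simple roots have the same length, so the diagram is simply laced. The associated Dynkin diagram is a chain of 7 nodes with one extra node attached to the third node from one end (E_8), so the type is E_8.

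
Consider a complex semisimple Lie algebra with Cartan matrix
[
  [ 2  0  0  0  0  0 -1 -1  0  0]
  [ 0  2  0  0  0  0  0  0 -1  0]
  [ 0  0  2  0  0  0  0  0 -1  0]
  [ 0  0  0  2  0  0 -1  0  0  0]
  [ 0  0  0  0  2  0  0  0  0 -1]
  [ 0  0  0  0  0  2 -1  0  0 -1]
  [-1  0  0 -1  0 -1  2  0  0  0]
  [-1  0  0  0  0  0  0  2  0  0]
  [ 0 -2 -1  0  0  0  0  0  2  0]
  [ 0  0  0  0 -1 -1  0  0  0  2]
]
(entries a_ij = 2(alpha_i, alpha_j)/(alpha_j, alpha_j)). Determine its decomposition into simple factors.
The diagram associated to this matrix has two connected components: the simple roots {alpha_2, alpha_3, alpha_9} form a chain of 3 nodes with a double edge at one end; the terminal node there is the unique short simple root (B_3), and {alpha_1, alpha_4, alpha_5, alpha_6, alpha_7, alpha_8, alpha_10} form a chain of 6 nodes with one extra node attached to the third node from one end (E_7). A semisimple Lie algebra decomposes uniquely as the direct sum of simple ideals, one per connected component of its Dynkin diagram, so g ≅ B_3 ⊕ E_7 (dimension 21 + 133 = 154).

type B_3 + type E_7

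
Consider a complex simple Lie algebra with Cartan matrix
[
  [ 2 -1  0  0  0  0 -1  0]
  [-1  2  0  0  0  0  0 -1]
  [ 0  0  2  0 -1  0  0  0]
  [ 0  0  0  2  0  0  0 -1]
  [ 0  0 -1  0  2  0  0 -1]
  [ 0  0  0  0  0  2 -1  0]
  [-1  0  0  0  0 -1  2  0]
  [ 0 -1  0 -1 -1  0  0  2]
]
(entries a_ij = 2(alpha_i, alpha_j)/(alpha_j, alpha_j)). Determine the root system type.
E_8

The matrix has rank 8 with 2's on the diagonal. Reading the off-diagonal entries as Dynkin edges (a single edge where a_ij = a_ji = -1; a double or triple edge where a_ij * a_ji = 2 or 3), the diagram is a chain of 7 nodes with one extra node attached to the third node from one end (E_8). One simple-root ordering that puts it in standard form is (alpha_3, alpha_4, alpha_5, alpha_8, alpha_2, alpha_1, alpha_7, alpha_6). So the algebra is type E_8.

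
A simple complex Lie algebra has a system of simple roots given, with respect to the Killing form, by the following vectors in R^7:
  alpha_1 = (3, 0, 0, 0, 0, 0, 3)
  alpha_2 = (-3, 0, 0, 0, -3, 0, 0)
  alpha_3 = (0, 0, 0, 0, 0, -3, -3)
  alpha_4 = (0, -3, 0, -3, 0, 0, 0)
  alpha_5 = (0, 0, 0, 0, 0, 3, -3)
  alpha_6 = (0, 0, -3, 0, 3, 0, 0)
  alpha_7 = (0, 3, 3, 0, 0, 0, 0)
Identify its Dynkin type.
type D_7

Compute the Cartan integers a_ij = 2(alpha_i, alpha_j)/(alpha_j, alpha_j); the resulting 7x7 Cartan matrix is
[[2, -1, -1, 0, -1, 0, 0], [-1, 2, 0, 0, 0, -1, 0], [-1, 0, 2, 0, 0, 0, 0], [0, 0, 0, 2, 0, 0, -1], [-1, 0, 0, 0, 2, 0, 0], [0, -1, 0, 0, 0, 2, -1], [0, 0, 0, -1, 0, -1, 2]].
All simple roots have the same length, so the diagram is simply laced. The associated Dynkin diagram is a chain of 5 nodes with a fork of two nodes at one end (D_7), so the type is D_7 (the algebra so(14)).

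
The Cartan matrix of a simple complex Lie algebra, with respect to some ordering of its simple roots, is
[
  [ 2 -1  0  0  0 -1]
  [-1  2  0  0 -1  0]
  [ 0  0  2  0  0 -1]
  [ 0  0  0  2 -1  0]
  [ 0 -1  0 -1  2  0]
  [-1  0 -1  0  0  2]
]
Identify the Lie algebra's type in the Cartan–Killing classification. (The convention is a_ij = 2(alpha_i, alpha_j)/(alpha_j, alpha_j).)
type A_6

The matrix has rank 6 with 2's on the diagonal. Reading the off-diagonal entries as Dynkin edges (a single edge where a_ij = a_ji = -1; a double or triple edge where a_ij * a_ji = 2 or 3), the diagram is a chain of 6 nodes with single edges (A_6). One simple-root ordering that puts it in standard form is (alpha_3, alpha_6, alpha_1, alpha_2, alpha_5, alpha_4). So the algebra is type A_6, i.e. sl(7).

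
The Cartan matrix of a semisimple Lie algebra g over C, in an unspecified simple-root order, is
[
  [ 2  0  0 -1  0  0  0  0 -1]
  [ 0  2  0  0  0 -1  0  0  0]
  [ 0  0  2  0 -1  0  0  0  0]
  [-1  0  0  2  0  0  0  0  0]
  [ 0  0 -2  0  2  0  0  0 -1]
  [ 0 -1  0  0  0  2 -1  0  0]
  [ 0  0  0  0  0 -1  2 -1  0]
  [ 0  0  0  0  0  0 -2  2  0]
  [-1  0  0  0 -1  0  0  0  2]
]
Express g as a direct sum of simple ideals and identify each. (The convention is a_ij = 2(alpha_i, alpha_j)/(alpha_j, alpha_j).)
The diagram associated to this matrix has two connected components: the simple roots {alpha_1, alpha_3, alpha_4, alpha_5, alpha_9} form a chain of 5 nodes with a double edge at one end; the terminal node there is the unique short simple root (B_5), and {alpha_2, alpha_6, alpha_7, alpha_8} form a chain of 4 nodes with a double edge at one end; the terminal node there is the unique long simple root (C_4). A semisimple Lie algebra decomposes uniquely as the direct sum of simple ideals, one per connected component of its Dynkin diagram, so g ≅ B_5 ⊕ C_4 (dimension 55 + 36 = 91).

B_5 (so(11)) + C_4 (sp(8))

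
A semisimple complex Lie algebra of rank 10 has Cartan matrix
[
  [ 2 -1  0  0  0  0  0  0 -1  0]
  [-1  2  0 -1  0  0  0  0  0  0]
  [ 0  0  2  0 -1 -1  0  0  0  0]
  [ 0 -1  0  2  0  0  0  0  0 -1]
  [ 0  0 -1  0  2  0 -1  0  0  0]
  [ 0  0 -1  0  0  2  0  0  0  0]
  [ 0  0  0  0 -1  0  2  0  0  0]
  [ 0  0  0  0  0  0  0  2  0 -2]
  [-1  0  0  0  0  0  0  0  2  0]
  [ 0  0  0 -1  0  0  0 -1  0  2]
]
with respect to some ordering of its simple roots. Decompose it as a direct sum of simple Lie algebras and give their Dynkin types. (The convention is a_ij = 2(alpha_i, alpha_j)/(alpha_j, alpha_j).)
type A_4 ⊕ type C_6

The diagram associated to this matrix has two connected components: the simple roots {alpha_3, alpha_5, alpha_6, alpha_7} form a chain of 4 nodes with single edges (A_4), and {alpha_1, alpha_2, alpha_4, alpha_8, alpha_9, alpha_10} form a chain of 6 nodes with a double edge at one end; the terminal node there is the unique long simple root (C_6). A semisimple Lie algebra decomposes uniquely as the direct sum of simple ideals, one per connected component of its Dynkin diagram, so g ≅ A_4 ⊕ C_6 (dimension 24 + 78 = 102).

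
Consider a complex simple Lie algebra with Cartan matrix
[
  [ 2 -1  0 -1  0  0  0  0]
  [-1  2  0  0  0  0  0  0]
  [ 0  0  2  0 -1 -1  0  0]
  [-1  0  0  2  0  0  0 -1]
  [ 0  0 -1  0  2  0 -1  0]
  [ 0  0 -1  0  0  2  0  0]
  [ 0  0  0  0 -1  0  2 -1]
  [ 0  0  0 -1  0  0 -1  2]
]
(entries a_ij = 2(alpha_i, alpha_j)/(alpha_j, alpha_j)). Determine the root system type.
A_8 (sl(9))

The matrix has rank 8 with 2's on the diagonal. Reading the off-diagonal entries as Dynkin edges (a single edge where a_ij = a_ji = -1; a double or triple edge where a_ij * a_ji = 2 or 3), the diagram is a chain of 8 nodes with single edges (A_8). One simple-root ordering that puts it in standard form is (alpha_6, alpha_3, alpha_5, alpha_7, alpha_8, alpha_4, alpha_1, alpha_2). So the algebra is type A_8, i.e. sl(9).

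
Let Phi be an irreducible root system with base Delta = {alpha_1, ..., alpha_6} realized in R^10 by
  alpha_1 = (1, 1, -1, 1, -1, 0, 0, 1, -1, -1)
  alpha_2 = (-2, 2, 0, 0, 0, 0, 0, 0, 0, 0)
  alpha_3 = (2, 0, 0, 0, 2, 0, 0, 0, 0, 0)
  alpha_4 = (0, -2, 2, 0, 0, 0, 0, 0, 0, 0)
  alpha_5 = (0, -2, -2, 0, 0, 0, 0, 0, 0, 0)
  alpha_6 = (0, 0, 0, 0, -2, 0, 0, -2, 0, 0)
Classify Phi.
E_6

Compute the Cartan integers a_ij = 2(alpha_i, alpha_j)/(alpha_j, alpha_j); the resulting 6x6 Cartan matrix is
[[2, 0, 0, -1, 0, 0], [0, 2, -1, -1, -1, 0], [0, -1, 2, 0, 0, -1], [-1, -1, 0, 2, 0, 0], [0, -1, 0, 0, 2, 0], [0, 0, -1, 0, 0, 2]].
All simple roots have the same length, so the diagram is simply laced. The associated Dynkin diagram is a chain of 5 nodes with one extra node attached to the third node from one end (E_6), so the type is E_6.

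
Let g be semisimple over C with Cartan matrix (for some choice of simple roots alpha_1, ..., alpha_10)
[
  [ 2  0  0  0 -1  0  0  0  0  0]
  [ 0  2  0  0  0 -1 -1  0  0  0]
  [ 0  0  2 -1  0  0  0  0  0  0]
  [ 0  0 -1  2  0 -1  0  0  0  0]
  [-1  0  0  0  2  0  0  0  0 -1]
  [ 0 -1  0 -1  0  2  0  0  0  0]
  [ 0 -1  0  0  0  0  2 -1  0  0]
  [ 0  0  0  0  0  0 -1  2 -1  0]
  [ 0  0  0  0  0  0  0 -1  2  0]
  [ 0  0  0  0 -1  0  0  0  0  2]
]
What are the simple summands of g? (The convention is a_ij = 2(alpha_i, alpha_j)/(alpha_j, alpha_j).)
type A_3 + type A_7

The diagram associated to this matrix has two connected components: the simple roots {alpha_1, alpha_5, alpha_10} form a chain of 3 nodes with single edges (A_3), and {alpha_2, alpha_3, alpha_4, alpha_6, alpha_7, alpha_8, alpha_9} form a chain of 7 nodes with single edges (A_7). A semisimple Lie algebra decomposes uniquely as the direct sum of simple ideals, one per connected component of its Dynkin diagram, so g ≅ A_3 ⊕ A_7 (dimension 15 + 63 = 78).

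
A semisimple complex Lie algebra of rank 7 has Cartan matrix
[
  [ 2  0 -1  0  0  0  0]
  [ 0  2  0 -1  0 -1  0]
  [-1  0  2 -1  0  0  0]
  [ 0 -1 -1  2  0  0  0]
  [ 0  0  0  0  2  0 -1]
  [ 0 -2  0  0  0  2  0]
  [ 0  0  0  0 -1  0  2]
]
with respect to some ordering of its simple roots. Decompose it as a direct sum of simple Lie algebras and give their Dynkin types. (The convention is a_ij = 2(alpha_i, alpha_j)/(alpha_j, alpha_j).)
The diagram associated to this matrix has two connected components: the simple roots {alpha_5, alpha_7} form a chain of 2 nodes with single edges (A_2), and {alpha_1, alpha_2, alpha_3, alpha_4, alpha_6} form a chain of 5 nodes with a double edge at one end; the terminal node there is the unique long simple root (C_5). A semisimple Lie algebra decomposes uniquely as the direct sum of simple ideals, one per connected component of its Dynkin diagram, so g ≅ A_2 ⊕ C_5 (dimension 8 + 55 = 63).

A_2 + C_5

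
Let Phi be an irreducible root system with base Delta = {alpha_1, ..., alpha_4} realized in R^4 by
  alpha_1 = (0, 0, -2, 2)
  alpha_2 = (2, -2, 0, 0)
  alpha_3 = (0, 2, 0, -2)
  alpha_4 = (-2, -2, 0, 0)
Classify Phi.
D_4

Compute the Cartan integers a_ij = 2(alpha_i, alpha_j)/(alpha_j, alpha_j); the resulting 4x4 Cartan matrix is
[[2, 0, -1, 0], [0, 2, -1, 0], [-1, -1, 2, -1], [0, 0, -1, 2]].
All simple roots have the same length, so the diagram is simply laced. The associated Dynkin diagram is a chain of 2 nodes with a fork of two nodes at one end (D_4), so the type is D_4 (the algebra so(8)).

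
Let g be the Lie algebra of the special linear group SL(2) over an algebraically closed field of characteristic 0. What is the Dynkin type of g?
A_1 (sl(2))

This is sl(2), which has dimension 2^2 - 1 = 3 and rank 2 - 1 = 1 (a Cartan subalgebra is the diagonal traceless matrices). In the classification of classical Lie algebras, the special linear algebra sl(n+1) has type A_n; here n = 1, so the Dynkin diagram is a chain of 1 nodes with single edges (A_1). Hence the type is A_1.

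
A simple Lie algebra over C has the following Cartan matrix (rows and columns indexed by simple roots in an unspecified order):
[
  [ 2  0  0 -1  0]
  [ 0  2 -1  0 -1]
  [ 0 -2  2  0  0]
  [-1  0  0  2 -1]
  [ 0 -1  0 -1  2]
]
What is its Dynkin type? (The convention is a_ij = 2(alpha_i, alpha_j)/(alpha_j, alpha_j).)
The matrix has rank 5 with 2's on the diagonal. Reading the off-diagonal entries as Dynkin edges (a single edge where a_ij = a_ji = -1; a double or triple edge where a_ij * a_ji = 2 or 3), the diagram is a chain of 5 nodes with a double edge at one end; the terminal node there is the unique long simple root (C_5). One simple-root ordering that puts it in standard form is (alpha_1, alpha_4, alpha_5, alpha_2, alpha_3). So the algebra is type C_5, i.e. sp(10).

type C_5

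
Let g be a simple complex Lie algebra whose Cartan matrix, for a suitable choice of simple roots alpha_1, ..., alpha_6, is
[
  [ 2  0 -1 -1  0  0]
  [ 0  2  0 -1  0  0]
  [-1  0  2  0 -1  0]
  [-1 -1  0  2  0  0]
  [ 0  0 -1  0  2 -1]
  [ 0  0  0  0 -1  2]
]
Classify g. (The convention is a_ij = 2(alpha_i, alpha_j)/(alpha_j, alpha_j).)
A_6 (sl(7))

The matrix has rank 6 with 2's on the diagonal. Reading the off-diagonal entries as Dynkin edges (a single edge where a_ij = a_ji = -1; a double or triple edge where a_ij * a_ji = 2 or 3), the diagram is a chain of 6 nodes with single edges (A_6). One simple-root ordering that puts it in standard form is (alpha_2, alpha_4, alpha_1, alpha_3, alpha_5, alpha_6). So the algebra is type A_6, i.e. sl(7).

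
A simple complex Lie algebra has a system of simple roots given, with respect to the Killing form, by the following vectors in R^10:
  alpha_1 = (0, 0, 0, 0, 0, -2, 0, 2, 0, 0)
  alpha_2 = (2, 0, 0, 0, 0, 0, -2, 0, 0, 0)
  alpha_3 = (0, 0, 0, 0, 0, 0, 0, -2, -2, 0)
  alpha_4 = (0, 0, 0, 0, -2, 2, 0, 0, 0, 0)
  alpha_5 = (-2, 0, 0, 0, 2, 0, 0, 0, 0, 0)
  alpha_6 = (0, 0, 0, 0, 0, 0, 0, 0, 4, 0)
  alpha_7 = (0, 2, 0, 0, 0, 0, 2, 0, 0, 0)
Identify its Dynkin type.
C_7

Compute the Cartan integers a_ij = 2(alpha_i, alpha_j)/(alpha_j, alpha_j); the resulting 7x7 Cartan matrix is
[[2, 0, -1, -1, 0, 0, 0], [0, 2, 0, 0, -1, 0, -1], [-1, 0, 2, 0, 0, -1, 0], [-1, 0, 0, 2, -1, 0, 0], [0, -1, 0, -1, 2, 0, 0], [0, 0, -2, 0, 0, 2, 0], [0, -1, 0, 0, 0, 0, 2]].
The roots have two lengths (squared-length ratio 2:1); the short ones are alpha_{1,2,3,4,5,7}. The associated Dynkin diagram is a chain of 7 nodes with a double edge at one end; the terminal node there is the unique long simple root (C_7), so the type is C_7 (the algebra sp(14)).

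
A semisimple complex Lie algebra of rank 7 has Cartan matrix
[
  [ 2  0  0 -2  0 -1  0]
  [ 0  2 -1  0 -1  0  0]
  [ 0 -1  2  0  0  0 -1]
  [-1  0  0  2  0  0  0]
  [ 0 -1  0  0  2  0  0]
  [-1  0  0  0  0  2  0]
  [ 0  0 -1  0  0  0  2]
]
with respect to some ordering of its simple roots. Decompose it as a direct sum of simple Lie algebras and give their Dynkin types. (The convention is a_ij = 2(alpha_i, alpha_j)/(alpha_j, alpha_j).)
The diagram associated to this matrix has two connected components: the simple roots {alpha_2, alpha_3, alpha_5, alpha_7} form a chain of 4 nodes with single edges (A_4), and {alpha_1, alpha_4, alpha_6} form a chain of 3 nodes with a double edge at one end; the terminal node there is the unique short simple root (B_3). A semisimple Lie algebra decomposes uniquely as the direct sum of simple ideals, one per connected component of its Dynkin diagram, so g ≅ A_4 ⊕ B_3 (dimension 24 + 21 = 45).

A_4 (sl(5)) ⊕ B_3 (so(7))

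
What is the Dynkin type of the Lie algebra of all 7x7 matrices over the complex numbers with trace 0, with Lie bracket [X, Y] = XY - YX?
This is sl(7), which has dimension 7^2 - 1 = 48 and rank 7 - 1 = 6 (a Cartan subalgebra is the diagonal traceless matrices). In the classification of classical Lie algebras, the special linear algebra sl(n+1) has type A_n; here n = 6, so the Dynkin diagram is a chain of 6 nodes with single edges (A_6). Hence the type is A_6.

A6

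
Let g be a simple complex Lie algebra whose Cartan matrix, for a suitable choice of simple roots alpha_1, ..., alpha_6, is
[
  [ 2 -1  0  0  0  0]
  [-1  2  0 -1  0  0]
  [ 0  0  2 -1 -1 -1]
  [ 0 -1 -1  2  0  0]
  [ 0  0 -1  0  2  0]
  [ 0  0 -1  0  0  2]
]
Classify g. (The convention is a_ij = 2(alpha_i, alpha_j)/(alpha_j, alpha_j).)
D_6

The matrix has rank 6 with 2's on the diagonal. Reading the off-diagonal entries as Dynkin edges (a single edge where a_ij = a_ji = -1; a double or triple edge where a_ij * a_ji = 2 or 3), the diagram is a chain of 4 nodes with a fork of two nodes at one end (D_6). One simple-root ordering that puts it in standard form is (alpha_1, alpha_2, alpha_4, alpha_3, alpha_6, alpha_5). So the algebra is type D_6, i.e. so(12).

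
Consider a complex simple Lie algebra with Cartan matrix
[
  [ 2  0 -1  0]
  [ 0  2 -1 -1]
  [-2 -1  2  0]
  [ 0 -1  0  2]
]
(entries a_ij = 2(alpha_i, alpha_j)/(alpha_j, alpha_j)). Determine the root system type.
The matrix has rank 4 with 2's on the diagonal. Reading the off-diagonal entries as Dynkin edges (a single edge where a_ij = a_ji = -1; a double or triple edge where a_ij * a_ji = 2 or 3), the diagram is a chain of 4 nodes with a double edge at one end; the terminal node there is the unique short simple root (B_4). One simple-root ordering that puts it in standard form is (alpha_4, alpha_2, alpha_3, alpha_1). So the algebra is type B_4, i.e. so(9).

B_4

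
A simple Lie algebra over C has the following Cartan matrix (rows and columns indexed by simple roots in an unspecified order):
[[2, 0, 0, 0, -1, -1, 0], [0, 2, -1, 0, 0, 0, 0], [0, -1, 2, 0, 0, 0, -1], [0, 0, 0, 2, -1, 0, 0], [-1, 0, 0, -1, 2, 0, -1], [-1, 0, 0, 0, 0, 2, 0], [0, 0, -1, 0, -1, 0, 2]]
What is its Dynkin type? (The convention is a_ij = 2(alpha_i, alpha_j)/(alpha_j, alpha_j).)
type E_7

The matrix has rank 7 with 2's on the diagonal. Reading the off-diagonal entries as Dynkin edges (a single edge where a_ij = a_ji = -1; a double or triple edge where a_ij * a_ji = 2 or 3), the diagram is a chain of 6 nodes with one extra node attached to the third node from one end (E_7). One simple-root ordering that puts it in standard form is (alpha_6, alpha_4, alpha_1, alpha_5, alpha_7, alpha_3, alpha_2). So the algebra is type E_7.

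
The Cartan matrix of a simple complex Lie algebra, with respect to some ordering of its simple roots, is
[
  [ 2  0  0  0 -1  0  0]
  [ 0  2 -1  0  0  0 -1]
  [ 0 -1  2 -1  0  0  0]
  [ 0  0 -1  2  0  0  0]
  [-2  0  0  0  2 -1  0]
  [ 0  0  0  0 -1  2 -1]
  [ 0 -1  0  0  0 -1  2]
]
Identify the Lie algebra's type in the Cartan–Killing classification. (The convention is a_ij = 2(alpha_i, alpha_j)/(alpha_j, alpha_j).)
B7

The matrix has rank 7 with 2's on the diagonal. Reading the off-diagonal entries as Dynkin edges (a single edge where a_ij = a_ji = -1; a double or triple edge where a_ij * a_ji = 2 or 3), the diagram is a chain of 7 nodes with a double edge at one end; the terminal node there is the unique short simple root (B_7). One simple-root ordering that puts it in standard form is (alpha_4, alpha_3, alpha_2, alpha_7, alpha_6, alpha_5, alpha_1). So the algebra is type B_7, i.e. so(15).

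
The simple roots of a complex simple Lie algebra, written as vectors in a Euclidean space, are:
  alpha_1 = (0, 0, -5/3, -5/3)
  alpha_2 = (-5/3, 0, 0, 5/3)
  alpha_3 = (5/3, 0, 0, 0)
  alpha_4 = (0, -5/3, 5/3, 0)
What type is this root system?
type B_4

Compute the Cartan integers a_ij = 2(alpha_i, alpha_j)/(alpha_j, alpha_j); the resulting 4x4 Cartan matrix is
[[2, -1, 0, -1], [-1, 2, -2, 0], [0, -1, 2, 0], [-1, 0, 0, 2]].
The roots have two lengths (squared-length ratio 2:1); the short ones are alpha_{3}. The associated Dynkin diagram is a chain of 4 nodes with a double edge at one end; the terminal node there is the unique short simple root (B_4), so the type is B_4 (the algebra so(9)).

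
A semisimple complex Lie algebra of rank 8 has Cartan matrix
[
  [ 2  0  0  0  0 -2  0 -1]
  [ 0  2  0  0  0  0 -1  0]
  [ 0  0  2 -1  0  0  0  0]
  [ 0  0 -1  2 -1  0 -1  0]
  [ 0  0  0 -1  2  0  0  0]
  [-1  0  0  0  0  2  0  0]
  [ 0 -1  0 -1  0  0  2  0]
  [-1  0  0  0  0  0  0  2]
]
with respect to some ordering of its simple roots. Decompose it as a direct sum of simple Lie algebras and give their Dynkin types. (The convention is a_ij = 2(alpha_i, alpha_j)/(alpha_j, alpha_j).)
The diagram associated to this matrix has two connected components: the simple roots {alpha_1, alpha_6, alpha_8} form a chain of 3 nodes with a double edge at one end; the terminal node there is the unique short simple root (B_3), and {alpha_2, alpha_3, alpha_4, alpha_5, alpha_7} form a chain of 3 nodes with a fork of two nodes at one end (D_5). A semisimple Lie algebra decomposes uniquely as the direct sum of simple ideals, one per connected component of its Dynkin diagram, so g ≅ B_3 ⊕ D_5 (dimension 21 + 45 = 66).

B_3 + D_5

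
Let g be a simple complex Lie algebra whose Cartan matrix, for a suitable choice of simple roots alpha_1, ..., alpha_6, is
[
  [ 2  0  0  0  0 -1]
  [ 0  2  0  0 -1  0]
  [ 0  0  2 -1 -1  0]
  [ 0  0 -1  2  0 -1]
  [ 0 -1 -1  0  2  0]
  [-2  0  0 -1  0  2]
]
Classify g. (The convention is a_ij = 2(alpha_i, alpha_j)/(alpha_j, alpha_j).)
type B_6

The matrix has rank 6 with 2's on the diagonal. Reading the off-diagonal entries as Dynkin edges (a single edge where a_ij = a_ji = -1; a double or triple edge where a_ij * a_ji = 2 or 3), the diagram is a chain of 6 nodes with a double edge at one end; the terminal node there is the unique short simple root (B_6). One simple-root ordering that puts it in standard form is (alpha_2, alpha_5, alpha_3, alpha_4, alpha_6, alpha_1). So the algebra is type B_6, i.e. so(13).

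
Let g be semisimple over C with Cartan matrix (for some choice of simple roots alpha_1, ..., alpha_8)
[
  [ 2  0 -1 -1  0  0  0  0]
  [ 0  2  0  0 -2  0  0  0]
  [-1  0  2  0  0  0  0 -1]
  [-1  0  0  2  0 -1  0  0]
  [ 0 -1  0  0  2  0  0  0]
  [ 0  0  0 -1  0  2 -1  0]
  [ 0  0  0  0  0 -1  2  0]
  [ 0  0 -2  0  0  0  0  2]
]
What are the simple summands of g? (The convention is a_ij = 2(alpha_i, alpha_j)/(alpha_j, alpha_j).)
B_2 (so(5)) ⊕ C_6 (sp(12))

The diagram associated to this matrix has two connected components: the simple roots {alpha_2, alpha_5} form a chain of 2 nodes with a double edge at one end; the terminal node there is the unique short simple root (B_2), and {alpha_1, alpha_3, alpha_4, alpha_6, alpha_7, alpha_8} form a chain of 6 nodes with a double edge at one end; the terminal node there is the unique long simple root (C_6). A semisimple Lie algebra decomposes uniquely as the direct sum of simple ideals, one per connected component of its Dynkin diagram, so g ≅ B_2 ⊕ C_6 (dimension 10 + 78 = 88).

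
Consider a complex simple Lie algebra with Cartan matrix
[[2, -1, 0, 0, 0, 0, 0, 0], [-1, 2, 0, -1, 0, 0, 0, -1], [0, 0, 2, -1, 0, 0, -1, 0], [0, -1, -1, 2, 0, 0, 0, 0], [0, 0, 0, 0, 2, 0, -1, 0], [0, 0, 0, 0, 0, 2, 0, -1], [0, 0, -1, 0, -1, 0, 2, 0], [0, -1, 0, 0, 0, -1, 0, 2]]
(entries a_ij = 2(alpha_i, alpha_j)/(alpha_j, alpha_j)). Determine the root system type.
The matrix has rank 8 with 2's on the diagonal. Reading the off-diagonal entries as Dynkin edges (a single edge where a_ij = a_ji = -1; a double or triple edge where a_ij * a_ji = 2 or 3), the diagram is a chain of 7 nodes with one extra node attached to the third node from one end (E_8). One simple-root ordering that puts it in standard form is (alpha_6, alpha_1, alpha_8, alpha_2, alpha_4, alpha_3, alpha_7, alpha_5). So the algebra is type E_8.

E8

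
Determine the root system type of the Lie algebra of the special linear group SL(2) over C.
This is sl(2), which has dimension 2^2 - 1 = 3 and rank 2 - 1 = 1 (a Cartan subalgebra is the diagonal traceless matrices). In the classification of classical Lie algebras, the special linear algebra sl(n+1) has type A_n; here n = 1, so the Dynkin diagram is a chain of 1 nodes with single edges (A_1). Hence the type is A_1.

A_1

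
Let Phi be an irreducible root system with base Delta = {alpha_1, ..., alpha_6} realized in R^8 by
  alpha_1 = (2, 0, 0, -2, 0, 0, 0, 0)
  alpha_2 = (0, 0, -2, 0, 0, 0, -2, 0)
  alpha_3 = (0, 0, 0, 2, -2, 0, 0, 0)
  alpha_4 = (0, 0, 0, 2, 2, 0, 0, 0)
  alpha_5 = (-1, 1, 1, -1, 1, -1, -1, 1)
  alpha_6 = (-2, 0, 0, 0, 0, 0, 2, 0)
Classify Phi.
Compute the Cartan integers a_ij = 2(alpha_i, alpha_j)/(alpha_j, alpha_j); the resulting 6x6 Cartan matrix is
[[2, 0, -1, -1, 0, -1], [0, 2, 0, 0, 0, -1], [-1, 0, 2, 0, -1, 0], [-1, 0, 0, 2, 0, 0], [0, 0, -1, 0, 2, 0], [-1, -1, 0, 0, 0, 2]].
All simple roots have the same length, so the diagram is simply laced. The associated Dynkin diagram is a chain of 5 nodes with one extra node attached to the third node from one end (E_6), so the type is E_6.

E_6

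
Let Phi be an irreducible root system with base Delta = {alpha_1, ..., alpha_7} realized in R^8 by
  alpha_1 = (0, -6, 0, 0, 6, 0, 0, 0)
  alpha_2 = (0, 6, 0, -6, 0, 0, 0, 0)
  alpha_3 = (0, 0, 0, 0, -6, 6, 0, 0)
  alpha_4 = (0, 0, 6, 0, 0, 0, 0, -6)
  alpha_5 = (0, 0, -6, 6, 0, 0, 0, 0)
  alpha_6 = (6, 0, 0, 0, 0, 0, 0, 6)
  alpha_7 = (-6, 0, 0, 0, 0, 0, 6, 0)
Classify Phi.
A_7 (sl(8))

Compute the Cartan integers a_ij = 2(alpha_i, alpha_j)/(alpha_j, alpha_j); the resulting 7x7 Cartan matrix is
[[2, -1, -1, 0, 0, 0, 0], [-1, 2, 0, 0, -1, 0, 0], [-1, 0, 2, 0, 0, 0, 0], [0, 0, 0, 2, -1, -1, 0], [0, -1, 0, -1, 2, 0, 0], [0, 0, 0, -1, 0, 2, -1], [0, 0, 0, 0, 0, -1, 2]].
All simple roots have the same length, so the diagram is simply laced. The associated Dynkin diagram is a chain of 7 nodes with single edges (A_7), so the type is A_7 (the algebra sl(8)).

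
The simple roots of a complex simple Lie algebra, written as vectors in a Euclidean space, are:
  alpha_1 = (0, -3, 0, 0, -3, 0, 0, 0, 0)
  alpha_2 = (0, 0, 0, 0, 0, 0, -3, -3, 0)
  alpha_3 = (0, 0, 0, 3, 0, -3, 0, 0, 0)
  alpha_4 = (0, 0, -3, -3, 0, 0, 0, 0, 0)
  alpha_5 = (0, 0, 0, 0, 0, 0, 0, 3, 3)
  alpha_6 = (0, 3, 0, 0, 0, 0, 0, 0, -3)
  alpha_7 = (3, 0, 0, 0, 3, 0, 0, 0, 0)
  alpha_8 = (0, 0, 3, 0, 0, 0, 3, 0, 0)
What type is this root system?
Compute the Cartan integers a_ij = 2(alpha_i, alpha_j)/(alpha_j, alpha_j); the resulting 8x8 Cartan matrix is
[[2, 0, 0, 0, 0, -1, -1, 0], [0, 2, 0, 0, -1, 0, 0, -1], [0, 0, 2, -1, 0, 0, 0, 0], [0, 0, -1, 2, 0, 0, 0, -1], [0, -1, 0, 0, 2, -1, 0, 0], [-1, 0, 0, 0, -1, 2, 0, 0], [-1, 0, 0, 0, 0, 0, 2, 0], [0, -1, 0, -1, 0, 0, 0, 2]].
All simple roots have the same length, so the diagram is simply laced. The associated Dynkin diagram is a chain of 8 nodes with single edges (A_8), so the type is A_8 (the algebra sl(9)).

A_8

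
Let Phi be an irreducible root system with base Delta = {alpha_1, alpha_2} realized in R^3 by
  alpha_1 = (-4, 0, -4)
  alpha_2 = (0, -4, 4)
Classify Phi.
A_2 (sl(3))

Compute the Cartan integers a_ij = 2(alpha_i, alpha_j)/(alpha_j, alpha_j); the resulting 2x2 Cartan matrix is
[[2, -1], [-1, 2]].
All simple roots have the same length, so the diagram is simply laced. The associated Dynkin diagram is a chain of 2 nodes with single edges (A_2), so the type is A_2 (the algebra sl(3)).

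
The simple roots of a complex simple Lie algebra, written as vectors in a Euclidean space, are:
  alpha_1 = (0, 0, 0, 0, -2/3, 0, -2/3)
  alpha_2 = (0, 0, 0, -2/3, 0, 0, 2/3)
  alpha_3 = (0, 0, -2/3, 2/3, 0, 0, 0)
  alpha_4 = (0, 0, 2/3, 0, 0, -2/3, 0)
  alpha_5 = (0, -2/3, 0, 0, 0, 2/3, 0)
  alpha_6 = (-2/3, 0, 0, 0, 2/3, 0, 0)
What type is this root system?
A_6

Compute the Cartan integers a_ij = 2(alpha_i, alpha_j)/(alpha_j, alpha_j); the resulting 6x6 Cartan matrix is
[[2, -1, 0, 0, 0, -1], [-1, 2, -1, 0, 0, 0], [0, -1, 2, -1, 0, 0], [0, 0, -1, 2, -1, 0], [0, 0, 0, -1, 2, 0], [-1, 0, 0, 0, 0, 2]].
All simple roots have the same length, so the diagram is simply laced. The associated Dynkin diagram is a chain of 6 nodes with single edges (A_6), so the type is A_6 (the algebra sl(7)).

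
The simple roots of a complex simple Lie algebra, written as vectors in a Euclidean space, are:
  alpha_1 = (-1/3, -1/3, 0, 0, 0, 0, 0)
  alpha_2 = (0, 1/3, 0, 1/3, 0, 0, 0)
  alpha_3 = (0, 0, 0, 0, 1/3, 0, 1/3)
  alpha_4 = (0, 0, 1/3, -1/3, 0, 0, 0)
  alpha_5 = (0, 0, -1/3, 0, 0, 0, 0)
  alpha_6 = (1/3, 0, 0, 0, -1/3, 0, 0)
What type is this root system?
Compute the Cartan integers a_ij = 2(alpha_i, alpha_j)/(alpha_j, alpha_j); the resulting 6x6 Cartan matrix is
[[2, -1, 0, 0, 0, -1], [-1, 2, 0, -1, 0, 0], [0, 0, 2, 0, 0, -1], [0, -1, 0, 2, -2, 0], [0, 0, 0, -1, 2, 0], [-1, 0, -1, 0, 0, 2]].
The roots have two lengths (squared-length ratio 2:1); the short ones are alpha_{5}. The associated Dynkin diagram is a chain of 6 nodes with a double edge at one end; the terminal node there is the unique short simple root (B_6), so the type is B_6 (the algebra so(13)).

type B_6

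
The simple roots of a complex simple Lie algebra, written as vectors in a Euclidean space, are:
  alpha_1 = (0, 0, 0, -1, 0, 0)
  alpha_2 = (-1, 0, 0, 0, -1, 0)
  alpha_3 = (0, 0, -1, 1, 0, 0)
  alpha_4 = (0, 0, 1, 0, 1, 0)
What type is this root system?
type B_4

Compute the Cartan integers a_ij = 2(alpha_i, alpha_j)/(alpha_j, alpha_j); the resulting 4x4 Cartan matrix is
[[2, 0, -1, 0], [0, 2, 0, -1], [-2, 0, 2, -1], [0, -1, -1, 2]].
The roots have two lengths (squared-length ratio 2:1); the short ones are alpha_{1}. The associated Dynkin diagram is a chain of 4 nodes with a double edge at one end; the terminal node there is the unique short simple root (B_4), so the type is B_4 (the algebra so(9)).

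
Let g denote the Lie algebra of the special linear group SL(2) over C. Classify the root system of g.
A_1 (sl(2))

This is sl(2), which has dimension 2^2 - 1 = 3 and rank 2 - 1 = 1 (a Cartan subalgebra is the diagonal traceless matrices). In the classification of classical Lie algebras, the special linear algebra sl(n+1) has type A_n; here n = 1, so the Dynkin diagram is a chain of 1 nodes with single edges (A_1). Hence the type is A_1.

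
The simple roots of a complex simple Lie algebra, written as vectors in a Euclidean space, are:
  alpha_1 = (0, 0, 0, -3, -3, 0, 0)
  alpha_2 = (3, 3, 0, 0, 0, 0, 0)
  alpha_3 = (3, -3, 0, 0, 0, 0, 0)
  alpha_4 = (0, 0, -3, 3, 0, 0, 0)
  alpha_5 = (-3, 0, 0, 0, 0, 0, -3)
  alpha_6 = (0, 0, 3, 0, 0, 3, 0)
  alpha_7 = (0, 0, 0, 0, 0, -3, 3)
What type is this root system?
D_7 (so(14))

Compute the Cartan integers a_ij = 2(alpha_i, alpha_j)/(alpha_j, alpha_j); the resulting 7x7 Cartan matrix is
[[2, 0, 0, -1, 0, 0, 0], [0, 2, 0, 0, -1, 0, 0], [0, 0, 2, 0, -1, 0, 0], [-1, 0, 0, 2, 0, -1, 0], [0, -1, -1, 0, 2, 0, -1], [0, 0, 0, -1, 0, 2, -1], [0, 0, 0, 0, -1, -1, 2]].
All simple roots have the same length, so the diagram is simply laced. The associated Dynkin diagram is a chain of 5 nodes with a fork of two nodes at one end (D_7), so the type is D_7 (the algebra so(14)).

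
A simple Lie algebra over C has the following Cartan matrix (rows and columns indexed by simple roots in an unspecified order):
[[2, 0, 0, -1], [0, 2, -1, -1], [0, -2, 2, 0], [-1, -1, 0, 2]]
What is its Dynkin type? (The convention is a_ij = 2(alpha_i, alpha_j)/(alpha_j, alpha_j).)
C_4 (sp(8))

The matrix has rank 4 with 2's on the diagonal. Reading the off-diagonal entries as Dynkin edges (a single edge where a_ij = a_ji = -1; a double or triple edge where a_ij * a_ji = 2 or 3), the diagram is a chain of 4 nodes with a double edge at one end; the terminal node there is the unique long simple root (C_4). One simple-root ordering that puts it in standard form is (alpha_1, alpha_4, alpha_2, alpha_3). So the algebra is type C_4, i.e. sp(8).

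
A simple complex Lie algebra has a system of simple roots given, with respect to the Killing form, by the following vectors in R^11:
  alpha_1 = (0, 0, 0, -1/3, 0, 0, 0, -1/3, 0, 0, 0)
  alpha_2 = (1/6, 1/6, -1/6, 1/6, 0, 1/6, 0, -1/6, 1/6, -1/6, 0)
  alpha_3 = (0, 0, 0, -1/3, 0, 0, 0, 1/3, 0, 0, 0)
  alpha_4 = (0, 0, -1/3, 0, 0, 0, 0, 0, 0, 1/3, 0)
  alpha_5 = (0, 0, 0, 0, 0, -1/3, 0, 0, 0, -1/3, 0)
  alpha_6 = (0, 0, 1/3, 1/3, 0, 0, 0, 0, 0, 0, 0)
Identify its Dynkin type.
Compute the Cartan integers a_ij = 2(alpha_i, alpha_j)/(alpha_j, alpha_j); the resulting 6x6 Cartan matrix is
[[2, 0, 0, 0, 0, -1], [0, 2, -1, 0, 0, 0], [0, -1, 2, 0, 0, -1], [0, 0, 0, 2, -1, -1], [0, 0, 0, -1, 2, 0], [-1, 0, -1, -1, 0, 2]].
All simple roots have the same length, so the diagram is simply laced. The associated Dynkin diagram is a chain of 5 nodes with one extra node attached to the third node from one end (E_6), so the type is E_6.

type E_6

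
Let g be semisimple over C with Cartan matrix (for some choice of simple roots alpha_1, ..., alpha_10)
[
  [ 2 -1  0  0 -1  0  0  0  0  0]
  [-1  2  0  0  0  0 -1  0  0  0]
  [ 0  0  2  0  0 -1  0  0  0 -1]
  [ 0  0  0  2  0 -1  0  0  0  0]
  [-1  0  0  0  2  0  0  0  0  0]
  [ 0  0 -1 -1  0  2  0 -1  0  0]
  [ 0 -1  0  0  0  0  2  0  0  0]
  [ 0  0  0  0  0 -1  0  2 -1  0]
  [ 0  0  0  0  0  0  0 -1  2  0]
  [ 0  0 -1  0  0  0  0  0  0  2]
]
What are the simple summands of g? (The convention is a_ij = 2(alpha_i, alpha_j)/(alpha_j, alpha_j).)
The diagram associated to this matrix has two connected components: the simple roots {alpha_1, alpha_2, alpha_5, alpha_7} form a chain of 4 nodes with single edges (A_4), and {alpha_3, alpha_4, alpha_6, alpha_8, alpha_9, alpha_10} form a chain of 5 nodes with one extra node attached to the third node from one end (E_6). A semisimple Lie algebra decomposes uniquely as the direct sum of simple ideals, one per connected component of its Dynkin diagram, so g ≅ A_4 ⊕ E_6 (dimension 24 + 78 = 102).

A_4 (sl(5)) + E_6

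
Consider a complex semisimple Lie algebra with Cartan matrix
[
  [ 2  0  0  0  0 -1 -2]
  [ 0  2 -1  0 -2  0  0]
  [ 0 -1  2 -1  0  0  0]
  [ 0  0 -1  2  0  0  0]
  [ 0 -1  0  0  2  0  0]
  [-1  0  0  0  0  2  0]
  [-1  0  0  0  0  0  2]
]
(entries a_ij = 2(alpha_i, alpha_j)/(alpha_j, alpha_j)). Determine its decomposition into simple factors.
The diagram associated to this matrix has two connected components: the simple roots {alpha_1, alpha_6, alpha_7} form a chain of 3 nodes with a double edge at one end; the terminal node there is the unique short simple root (B_3), and {alpha_2, alpha_3, alpha_4, alpha_5} form a chain of 4 nodes with a double edge at one end; the terminal node there is the unique short simple root (B_4). A semisimple Lie algebra decomposes uniquely as the direct sum of simple ideals, one per connected component of its Dynkin diagram, so g ≅ B_3 ⊕ B_4 (dimension 21 + 36 = 57).

B3 + B4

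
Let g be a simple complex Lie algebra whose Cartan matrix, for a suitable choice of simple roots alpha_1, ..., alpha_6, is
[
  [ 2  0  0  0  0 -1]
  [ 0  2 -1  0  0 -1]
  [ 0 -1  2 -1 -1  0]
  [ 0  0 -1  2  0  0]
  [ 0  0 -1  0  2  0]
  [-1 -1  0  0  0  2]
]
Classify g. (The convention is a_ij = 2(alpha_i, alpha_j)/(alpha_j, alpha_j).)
D_6 (so(12))

The matrix has rank 6 with 2's on the diagonal. Reading the off-diagonal entries as Dynkin edges (a single edge where a_ij = a_ji = -1; a double or triple edge where a_ij * a_ji = 2 or 3), the diagram is a chain of 4 nodes with a fork of two nodes at one end (D_6). One simple-root ordering that puts it in standard form is (alpha_1, alpha_6, alpha_2, alpha_3, alpha_4, alpha_5). So the algebra is type D_6, i.e. so(12).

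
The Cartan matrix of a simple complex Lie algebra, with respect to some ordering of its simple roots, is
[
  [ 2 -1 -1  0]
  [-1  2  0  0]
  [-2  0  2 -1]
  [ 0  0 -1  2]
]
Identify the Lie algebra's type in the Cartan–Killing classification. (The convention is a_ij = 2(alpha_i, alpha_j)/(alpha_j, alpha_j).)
type F_4

The matrix has rank 4 with 2's on the diagonal. Reading the off-diagonal entries as Dynkin edges (a single edge where a_ij = a_ji = -1; a double or triple edge where a_ij * a_ji = 2 or 3), the diagram is a chain of 4 nodes with a double edge between the middle two (F_4). One simple-root ordering that puts it in standard form is (alpha_4, alpha_3, alpha_1, alpha_2). So the algebra is type F_4.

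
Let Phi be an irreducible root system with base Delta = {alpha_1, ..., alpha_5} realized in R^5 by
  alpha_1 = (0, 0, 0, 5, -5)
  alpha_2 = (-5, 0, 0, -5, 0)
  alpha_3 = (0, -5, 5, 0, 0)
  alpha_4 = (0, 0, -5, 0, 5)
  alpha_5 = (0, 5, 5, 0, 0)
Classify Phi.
D_5 (so(10))

Compute the Cartan integers a_ij = 2(alpha_i, alpha_j)/(alpha_j, alpha_j); the resulting 5x5 Cartan matrix is
[[2, -1, 0, -1, 0], [-1, 2, 0, 0, 0], [0, 0, 2, -1, 0], [-1, 0, -1, 2, -1], [0, 0, 0, -1, 2]].
All simple roots have the same length, so the diagram is simply laced. The associated Dynkin diagram is a chain of 3 nodes with a fork of two nodes at one end (D_5), so the type is D_5 (the algebra so(10)).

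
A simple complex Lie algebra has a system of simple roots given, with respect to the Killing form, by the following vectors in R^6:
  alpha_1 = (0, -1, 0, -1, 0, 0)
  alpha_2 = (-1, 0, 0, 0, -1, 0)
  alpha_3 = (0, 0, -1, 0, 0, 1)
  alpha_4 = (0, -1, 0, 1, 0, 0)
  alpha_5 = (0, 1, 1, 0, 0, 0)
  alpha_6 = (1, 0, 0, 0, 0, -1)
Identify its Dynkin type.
Compute the Cartan integers a_ij = 2(alpha_i, alpha_j)/(alpha_j, alpha_j); the resulting 6x6 Cartan matrix is
[[2, 0, 0, 0, -1, 0], [0, 2, 0, 0, 0, -1], [0, 0, 2, 0, -1, -1], [0, 0, 0, 2, -1, 0], [-1, 0, -1, -1, 2, 0], [0, -1, -1, 0, 0, 2]].
All simple roots have the same length, so the diagram is simply laced. The associated Dynkin diagram is a chain of 4 nodes with a fork of two nodes at one end (D_6), so the type is D_6 (the algebra so(12)).

D_6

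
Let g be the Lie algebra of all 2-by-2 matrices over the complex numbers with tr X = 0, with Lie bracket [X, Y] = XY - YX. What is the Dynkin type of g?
This is sl(2), which has dimension 2^2 - 1 = 3 and rank 2 - 1 = 1 (a Cartan subalgebra is the diagonal traceless matrices). In the classification of classical Lie algebras, the special linear algebra sl(n+1) has type A_n; here n = 1, so the Dynkin diagram is a chain of 1 nodes with single edges (A_1). Hence the type is A_1.

A_1 (sl(2))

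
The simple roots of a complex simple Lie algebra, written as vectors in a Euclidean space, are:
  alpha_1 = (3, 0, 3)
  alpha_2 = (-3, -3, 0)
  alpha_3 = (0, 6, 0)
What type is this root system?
C_3

Compute the Cartan integers a_ij = 2(alpha_i, alpha_j)/(alpha_j, alpha_j); the resulting 3x3 Cartan matrix is
[[2, -1, 0], [-1, 2, -1], [0, -2, 2]].
The roots have two lengths (squared-length ratio 2:1); the short ones are alpha_{1,2}. The associated Dynkin diagram is a chain of 3 nodes with a double edge at one end; the terminal node there is the unique long simple root (C_3), so the type is C_3 (the algebra sp(6)).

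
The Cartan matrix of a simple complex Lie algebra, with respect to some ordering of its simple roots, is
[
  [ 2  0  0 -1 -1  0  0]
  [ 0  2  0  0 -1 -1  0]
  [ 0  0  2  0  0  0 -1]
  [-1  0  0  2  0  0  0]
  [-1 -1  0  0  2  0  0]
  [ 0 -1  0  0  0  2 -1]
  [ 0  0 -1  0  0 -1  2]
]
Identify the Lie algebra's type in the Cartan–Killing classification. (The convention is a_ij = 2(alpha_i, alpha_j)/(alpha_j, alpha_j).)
The matrix has rank 7 with 2's on the diagonal. Reading the off-diagonal entries as Dynkin edges (a single edge where a_ij = a_ji = -1; a double or triple edge where a_ij * a_ji = 2 or 3), the diagram is a chain of 7 nodes with single edges (A_7). One simple-root ordering that puts it in standard form is (alpha_4, alpha_1, alpha_5, alpha_2, alpha_6, alpha_7, alpha_3). So the algebra is type A_7, i.e. sl(8).

type A_7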